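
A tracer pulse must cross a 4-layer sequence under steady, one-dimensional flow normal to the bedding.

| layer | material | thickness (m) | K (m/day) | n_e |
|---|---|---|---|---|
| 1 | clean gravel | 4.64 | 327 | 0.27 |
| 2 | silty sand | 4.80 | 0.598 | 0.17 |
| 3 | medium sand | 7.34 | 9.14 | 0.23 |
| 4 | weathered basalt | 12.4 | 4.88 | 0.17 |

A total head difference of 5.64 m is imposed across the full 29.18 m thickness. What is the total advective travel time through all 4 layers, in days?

11.8

With flow normal to the layers, continuity requires the same specific discharge q through every layer.
Σ(b_i/K_i) = 4.64/327 + 4.80/0.598 + 7.34/9.14 + 12.4/4.88 = 11.38 d.
q = Δh / Σ(b_i/K_i) = 5.64 / 11.38 = 0.4954 m/day.
In each layer the seepage velocity is v_i = q/n_i, so the layer transit time is t_i = b_i·n_i / q:
  layer 1 (clean gravel): t_1 = 4.64 × 0.27 / 0.4954 = 2.529 d
  layer 2 (silty sand): t_2 = 4.80 × 0.17 / 0.4954 = 1.647 d
  layer 3 (medium sand): t_3 = 7.34 × 0.23 / 0.4954 = 3.408 d
  layer 4 (weathered basalt): t_4 = 12.4 × 0.17 / 0.4954 = 4.255 d
Total t = Σ t_i = 11.84 days.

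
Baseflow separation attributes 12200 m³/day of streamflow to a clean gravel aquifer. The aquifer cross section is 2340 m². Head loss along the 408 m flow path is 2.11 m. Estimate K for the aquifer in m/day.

1010

Hydraulic gradient i = Δh / L = 2.11 / 408 = 0.005172.
From Q = K·A·i, K = Q / (A·i) = 12200 / (2340 × 0.005172) = 1008 m/day.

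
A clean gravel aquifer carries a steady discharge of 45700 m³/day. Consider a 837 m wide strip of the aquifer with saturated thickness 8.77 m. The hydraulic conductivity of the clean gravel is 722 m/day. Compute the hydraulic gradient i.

Cross-sectional area A = 837 × 8.77 = 7340 m².
From Q = K·A·i, i = Q / (K·A) = 45700 / (722.0 × 7340) = 0.008623.

0.00862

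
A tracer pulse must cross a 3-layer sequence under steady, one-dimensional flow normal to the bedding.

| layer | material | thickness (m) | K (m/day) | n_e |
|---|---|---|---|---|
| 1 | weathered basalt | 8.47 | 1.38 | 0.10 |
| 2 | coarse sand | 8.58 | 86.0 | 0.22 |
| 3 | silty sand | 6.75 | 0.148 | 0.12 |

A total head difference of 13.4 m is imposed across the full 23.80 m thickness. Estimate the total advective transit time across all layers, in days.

With flow normal to the layers, continuity requires the same specific discharge q through every layer.
Σ(b_i/K_i) = 8.47/1.38 + 8.58/86.0 + 6.75/0.148 = 51.85 d.
q = Δh / Σ(b_i/K_i) = 13.4 / 51.85 = 0.2585 m/day.
In each layer the seepage velocity is v_i = q/n_i, so the layer transit time is t_i = b_i·n_i / q:
  layer 1 (weathered basalt): t_1 = 8.47 × 0.10 / 0.2585 = 3.277 d
  layer 2 (coarse sand): t_2 = 8.58 × 0.22 / 0.2585 = 7.303 d
  layer 3 (silty sand): t_3 = 6.75 × 0.12 / 0.2585 = 3.134 d
Total t = Σ t_i = 13.71 days.

13.7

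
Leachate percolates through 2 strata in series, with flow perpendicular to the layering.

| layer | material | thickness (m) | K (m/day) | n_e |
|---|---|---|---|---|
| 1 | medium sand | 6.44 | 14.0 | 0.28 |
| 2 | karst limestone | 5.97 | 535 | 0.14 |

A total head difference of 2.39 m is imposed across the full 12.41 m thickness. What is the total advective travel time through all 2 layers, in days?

With flow normal to the layers, continuity requires the same specific discharge q through every layer.
Σ(b_i/K_i) = 6.44/14.0 + 5.97/535 = 0.4712 d.
q = Δh / Σ(b_i/K_i) = 2.39 / 0.4712 = 5.073 m/day.
In each layer the seepage velocity is v_i = q/n_i, so the layer transit time is t_i = b_i·n_i / q:
  layer 1 (medium sand): t_1 = 6.44 × 0.28 / 5.073 = 0.3555 d
  layer 2 (karst limestone): t_2 = 5.97 × 0.14 / 5.073 = 0.1648 d
Total t = Σ t_i = 0.5202 days.

0.520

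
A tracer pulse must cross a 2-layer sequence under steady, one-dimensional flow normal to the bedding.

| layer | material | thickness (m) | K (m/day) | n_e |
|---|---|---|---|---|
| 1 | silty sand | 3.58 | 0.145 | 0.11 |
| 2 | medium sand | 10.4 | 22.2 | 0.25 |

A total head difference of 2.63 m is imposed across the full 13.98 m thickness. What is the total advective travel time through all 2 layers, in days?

With flow normal to the layers, continuity requires the same specific discharge q through every layer.
Σ(b_i/K_i) = 3.58/0.145 + 10.4/22.2 = 25.16 d.
q = Δh / Σ(b_i/K_i) = 2.63 / 25.16 = 0.1045 m/day.
In each layer the seepage velocity is v_i = q/n_i, so the layer transit time is t_i = b_i·n_i / q:
  layer 1 (silty sand): t_1 = 3.58 × 0.11 / 0.1045 = 3.767 d
  layer 2 (medium sand): t_2 = 10.4 × 0.25 / 0.1045 = 24.87 d
Total t = Σ t_i = 28.64 days.

28.6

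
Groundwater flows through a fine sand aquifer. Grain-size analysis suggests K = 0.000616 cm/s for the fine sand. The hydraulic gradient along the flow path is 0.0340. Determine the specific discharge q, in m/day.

0.0181

Convert K: 0.000616 cm/s × 864 = 0.5322 m/day.
Hydraulic gradient i = 0.0340.
Specific discharge q = K · i = 0.5322 × 0.03400 = 0.01810 m/day.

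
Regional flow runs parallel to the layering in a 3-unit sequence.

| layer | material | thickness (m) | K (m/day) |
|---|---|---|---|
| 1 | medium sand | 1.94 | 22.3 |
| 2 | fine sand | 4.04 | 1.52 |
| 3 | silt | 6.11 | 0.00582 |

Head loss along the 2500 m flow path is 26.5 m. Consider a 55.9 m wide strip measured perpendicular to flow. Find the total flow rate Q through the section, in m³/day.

29.3

Flow is parallel to layering, so each bed carries its own Darcy discharge and the transmissivities add.
Σ(K_i·b_i) = 22.3×1.94 + 1.52×4.04 + 0.00582×6.11 = 49.44 m²/day.
Hydraulic gradient i = Δh / L = 26.5 / 2500 = 0.01060.
Q = Σ(K_i·b_i) · W · i = 49.44 × 55.9 × 0.01060 = 29.29 m³/day.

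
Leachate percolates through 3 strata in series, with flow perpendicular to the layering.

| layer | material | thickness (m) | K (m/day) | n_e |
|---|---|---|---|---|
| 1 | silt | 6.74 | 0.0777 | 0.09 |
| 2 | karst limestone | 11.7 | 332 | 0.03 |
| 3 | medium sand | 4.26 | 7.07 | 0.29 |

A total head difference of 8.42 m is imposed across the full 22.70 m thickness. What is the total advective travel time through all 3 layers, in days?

22.8

With flow normal to the layers, continuity requires the same specific discharge q through every layer.
Σ(b_i/K_i) = 6.74/0.0777 + 11.7/332 + 4.26/7.07 = 87.38 d.
q = Δh / Σ(b_i/K_i) = 8.42 / 87.38 = 0.09636 m/day.
In each layer the seepage velocity is v_i = q/n_i, so the layer transit time is t_i = b_i·n_i / q:
  layer 1 (silt): t_1 = 6.74 × 0.09 / 0.09636 = 6.295 d
  layer 2 (karst limestone): t_2 = 11.7 × 0.03 / 0.09636 = 3.643 d
  layer 3 (medium sand): t_3 = 4.26 × 0.29 / 0.09636 = 12.82 d
Total t = Σ t_i = 22.76 days.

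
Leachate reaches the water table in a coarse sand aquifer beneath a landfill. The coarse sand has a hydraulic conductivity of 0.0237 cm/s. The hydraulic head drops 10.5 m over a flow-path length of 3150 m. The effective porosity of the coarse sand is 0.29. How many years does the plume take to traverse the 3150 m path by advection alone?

Convert K: 0.0237 cm/s × 864 = 20.48 m/day.
Hydraulic gradient i = Δh / L = 10.5 / 3150 = 0.003333.
Darcy flux q = K · i = 20.48 × 0.003333 = 0.06826 m/day.
Seepage velocity v = q / n_e = 0.06826 / 0.29 = 0.2354 m/day.
Travel time t = L / v = 3150 / 0.2354 = 13383 days = 36.64 years.

36.6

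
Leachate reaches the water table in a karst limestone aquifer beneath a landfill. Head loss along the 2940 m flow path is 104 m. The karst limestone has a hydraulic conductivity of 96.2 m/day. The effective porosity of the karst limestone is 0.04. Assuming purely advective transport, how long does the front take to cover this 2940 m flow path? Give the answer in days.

34.6

Hydraulic gradient i = Δh / L = 104 / 2940 = 0.03537.
Darcy flux q = K · i = 96.20 × 0.03537 = 3.403 m/day.
Seepage velocity v = q / n_e = 3.403 / 0.04 = 85.07 m/day.
Travel time t = L / v = 2940 / 85.07 = 34.56 days.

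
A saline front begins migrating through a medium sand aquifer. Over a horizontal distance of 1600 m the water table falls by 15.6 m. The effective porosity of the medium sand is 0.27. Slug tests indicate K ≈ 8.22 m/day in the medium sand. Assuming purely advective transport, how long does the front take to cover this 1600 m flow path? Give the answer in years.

Hydraulic gradient i = Δh / L = 15.6 / 1600 = 0.009750.
Darcy flux q = K · i = 8.220 × 0.009750 = 0.08015 m/day.
Seepage velocity v = q / n_e = 0.08015 / 0.27 = 0.2968 m/day.
Travel time t = L / v = 1600 / 0.2968 = 5390 days = 14.76 years.

14.8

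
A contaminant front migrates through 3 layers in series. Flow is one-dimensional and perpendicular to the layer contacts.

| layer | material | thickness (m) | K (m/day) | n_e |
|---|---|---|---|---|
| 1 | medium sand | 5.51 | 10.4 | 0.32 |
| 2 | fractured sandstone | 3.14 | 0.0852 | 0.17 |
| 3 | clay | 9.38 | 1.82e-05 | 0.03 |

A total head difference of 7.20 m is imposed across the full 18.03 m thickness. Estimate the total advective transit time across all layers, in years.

With flow normal to the layers, continuity requires the same specific discharge q through every layer.
Σ(b_i/K_i) = 5.51/10.4 + 3.14/0.0852 + 9.38/1.82e-05 = 5.154e+05 d.
q = Δh / Σ(b_i/K_i) = 7.20 / 5.154e+05 = 1.397e-05 m/day.
In each layer the seepage velocity is v_i = q/n_i, so the layer transit time is t_i = b_i·n_i / q:
  layer 1 (medium sand): t_1 = 5.51 × 0.32 / 1.397e-05 = 1.262e+05 d
  layer 2 (fractured sandstone): t_2 = 3.14 × 0.17 / 1.397e-05 = 38213 d
  layer 3 (clay): t_3 = 9.38 × 0.03 / 1.397e-05 = 20144 d
Total t = Σ t_i = 1.846e+05 days = 505.3 years.

505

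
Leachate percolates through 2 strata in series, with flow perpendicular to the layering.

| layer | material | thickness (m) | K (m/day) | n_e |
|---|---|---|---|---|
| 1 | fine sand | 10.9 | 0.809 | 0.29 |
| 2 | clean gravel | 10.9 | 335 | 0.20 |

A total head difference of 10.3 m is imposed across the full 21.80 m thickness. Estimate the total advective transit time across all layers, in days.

7.00

With flow normal to the layers, continuity requires the same specific discharge q through every layer.
Σ(b_i/K_i) = 10.9/0.809 + 10.9/335 = 13.51 d.
q = Δh / Σ(b_i/K_i) = 10.3 / 13.51 = 0.7626 m/day.
In each layer the seepage velocity is v_i = q/n_i, so the layer transit time is t_i = b_i·n_i / q:
  layer 1 (fine sand): t_1 = 10.9 × 0.29 / 0.7626 = 4.145 d
  layer 2 (clean gravel): t_2 = 10.9 × 0.20 / 0.7626 = 2.859 d
Total t = Σ t_i = 7.003 days.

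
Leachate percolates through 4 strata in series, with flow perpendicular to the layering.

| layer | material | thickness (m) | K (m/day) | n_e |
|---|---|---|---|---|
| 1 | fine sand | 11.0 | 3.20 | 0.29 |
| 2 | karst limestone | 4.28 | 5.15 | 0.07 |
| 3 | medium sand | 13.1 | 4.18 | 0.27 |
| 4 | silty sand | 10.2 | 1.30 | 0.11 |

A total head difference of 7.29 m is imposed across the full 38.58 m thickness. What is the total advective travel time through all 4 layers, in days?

17.0

With flow normal to the layers, continuity requires the same specific discharge q through every layer.
Σ(b_i/K_i) = 11.0/3.20 + 4.28/5.15 + 13.1/4.18 + 10.2/1.30 = 15.25 d.
q = Δh / Σ(b_i/K_i) = 7.29 / 15.25 = 0.4781 m/day.
In each layer the seepage velocity is v_i = q/n_i, so the layer transit time is t_i = b_i·n_i / q:
  layer 1 (fine sand): t_1 = 11.0 × 0.29 / 0.4781 = 6.673 d
  layer 2 (karst limestone): t_2 = 4.28 × 0.07 / 0.4781 = 0.6267 d
  layer 3 (medium sand): t_3 = 13.1 × 0.27 / 0.4781 = 7.398 d
  layer 4 (silty sand): t_4 = 10.2 × 0.11 / 0.4781 = 2.347 d
Total t = Σ t_i = 17.04 days.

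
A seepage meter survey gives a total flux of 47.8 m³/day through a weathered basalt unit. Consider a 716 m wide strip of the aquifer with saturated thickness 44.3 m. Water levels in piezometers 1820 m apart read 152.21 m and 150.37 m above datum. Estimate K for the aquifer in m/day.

1.49

Cross-sectional area A = 716 × 44.3 = 31719 m².
Hydraulic gradient i = (152.21 − 150.37) / 1820 = 1.84 / 1820 = 0.001011.
From Q = K·A·i, K = Q / (A·i) = 47.8 / (31719 × 0.001011) = 1.491 m/day.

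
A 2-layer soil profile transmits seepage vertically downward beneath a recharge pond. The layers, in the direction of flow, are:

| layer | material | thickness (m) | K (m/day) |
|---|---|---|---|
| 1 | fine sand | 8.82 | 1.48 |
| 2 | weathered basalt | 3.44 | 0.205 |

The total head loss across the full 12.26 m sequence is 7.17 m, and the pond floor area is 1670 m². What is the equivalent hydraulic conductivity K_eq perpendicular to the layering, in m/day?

Flow is perpendicular to layering, so the layers act in series and the equivalent K is the thickness-weighted harmonic mean.
Total thickness L = 8.82 + 3.44 = 12.26 m.
Σ(b_i/K_i) = 8.82/1.48 + 3.44/0.205 = 22.74 d.
K_eq = L / Σ(b_i/K_i) = 12.26 / 22.74 = 0.5391 m/day.

0.539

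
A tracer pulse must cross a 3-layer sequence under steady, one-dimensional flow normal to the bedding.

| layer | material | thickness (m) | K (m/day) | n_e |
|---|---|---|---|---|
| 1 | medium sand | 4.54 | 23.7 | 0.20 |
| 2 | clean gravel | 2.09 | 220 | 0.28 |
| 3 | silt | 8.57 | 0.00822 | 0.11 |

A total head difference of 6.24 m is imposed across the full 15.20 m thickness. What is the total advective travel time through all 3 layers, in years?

1.11

With flow normal to the layers, continuity requires the same specific discharge q through every layer.
Σ(b_i/K_i) = 4.54/23.7 + 2.09/220 + 8.57/0.00822 = 1043 d.
q = Δh / Σ(b_i/K_i) = 6.24 / 1043 = 0.005984 m/day.
In each layer the seepage velocity is v_i = q/n_i, so the layer transit time is t_i = b_i·n_i / q:
  layer 1 (medium sand): t_1 = 4.54 × 0.20 / 0.005984 = 151.7 d
  layer 2 (clean gravel): t_2 = 2.09 × 0.28 / 0.005984 = 97.79 d
  layer 3 (silt): t_3 = 8.57 × 0.11 / 0.005984 = 157.5 d
Total t = Σ t_i = 407.1 days = 1.114 years.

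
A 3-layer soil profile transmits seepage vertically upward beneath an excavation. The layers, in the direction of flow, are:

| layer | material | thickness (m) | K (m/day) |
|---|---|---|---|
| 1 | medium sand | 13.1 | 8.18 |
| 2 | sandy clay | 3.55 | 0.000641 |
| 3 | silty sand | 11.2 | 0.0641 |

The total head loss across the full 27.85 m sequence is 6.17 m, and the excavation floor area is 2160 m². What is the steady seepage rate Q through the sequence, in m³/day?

2.33

Flow is perpendicular to layering, so the layers act in series and the equivalent K is the thickness-weighted harmonic mean.
Total thickness L = 13.1 + 3.55 + 11.2 = 27.85 m.
Σ(b_i/K_i) = 13.1/8.18 + 3.55/0.000641 + 11.2/0.0641 = 5715 d.
K_eq = L / Σ(b_i/K_i) = 27.85 / 5715 = 0.004874 m/day.
Q = K_eq · A · (Δh/L) = 0.004874 × 2160 × (6.17/27.85) = 2.332 m³/day.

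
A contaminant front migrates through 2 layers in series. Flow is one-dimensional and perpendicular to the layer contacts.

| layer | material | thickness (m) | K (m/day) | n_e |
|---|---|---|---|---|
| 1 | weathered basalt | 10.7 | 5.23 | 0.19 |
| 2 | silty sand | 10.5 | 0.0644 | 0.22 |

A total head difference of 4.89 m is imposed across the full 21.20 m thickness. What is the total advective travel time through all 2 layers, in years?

With flow normal to the layers, continuity requires the same specific discharge q through every layer.
Σ(b_i/K_i) = 10.7/5.23 + 10.5/0.0644 = 165.1 d.
q = Δh / Σ(b_i/K_i) = 4.89 / 165.1 = 0.02962 m/day.
In each layer the seepage velocity is v_i = q/n_i, so the layer transit time is t_i = b_i·n_i / q:
  layer 1 (weathered basalt): t_1 = 10.7 × 0.19 / 0.02962 = 68.64 d
  layer 2 (silty sand): t_2 = 10.5 × 0.22 / 0.02962 = 77.99 d
Total t = Σ t_i = 146.6 days = 0.4014 years.

0.401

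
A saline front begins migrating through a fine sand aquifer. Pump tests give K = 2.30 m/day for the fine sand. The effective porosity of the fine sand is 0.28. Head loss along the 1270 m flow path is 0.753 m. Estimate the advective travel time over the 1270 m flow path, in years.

714

Hydraulic gradient i = Δh / L = 0.753 / 1270 = 0.0005929.
Darcy flux q = K · i = 2.300 × 0.0005929 = 0.001364 m/day.
Seepage velocity v = q / n_e = 0.001364 / 0.28 = 0.004870 m/day.
Travel time t = L / v = 1270 / 0.004870 = 2.608e+05 days = 713.9 years.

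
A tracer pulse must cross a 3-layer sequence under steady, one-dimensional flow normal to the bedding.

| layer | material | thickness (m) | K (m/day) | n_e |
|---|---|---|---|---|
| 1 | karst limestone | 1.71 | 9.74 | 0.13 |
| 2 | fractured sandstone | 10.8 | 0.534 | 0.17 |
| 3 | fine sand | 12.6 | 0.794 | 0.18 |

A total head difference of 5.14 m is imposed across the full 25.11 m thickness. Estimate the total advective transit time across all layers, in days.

30.5

With flow normal to the layers, continuity requires the same specific discharge q through every layer.
Σ(b_i/K_i) = 1.71/9.74 + 10.8/0.534 + 12.6/0.794 = 36.27 d.
q = Δh / Σ(b_i/K_i) = 5.14 / 36.27 = 0.1417 m/day.
In each layer the seepage velocity is v_i = q/n_i, so the layer transit time is t_i = b_i·n_i / q:
  layer 1 (karst limestone): t_1 = 1.71 × 0.13 / 0.1417 = 1.569 d
  layer 2 (fractured sandstone): t_2 = 10.8 × 0.17 / 0.1417 = 12.96 d
  layer 3 (fine sand): t_3 = 12.6 × 0.18 / 0.1417 = 16.00 d
Total t = Σ t_i = 30.53 days.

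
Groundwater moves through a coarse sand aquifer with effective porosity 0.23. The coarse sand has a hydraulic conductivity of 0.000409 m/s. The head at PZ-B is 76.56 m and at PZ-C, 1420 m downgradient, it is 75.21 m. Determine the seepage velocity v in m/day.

Convert K: 0.000409 m/s × 86400 = 35.34 m/day.
Hydraulic gradient i = (76.56 − 75.21) / 1420 = 1.35 / 1420 = 0.0009507.
Darcy flux q = K · i = 35.34 × 0.0009507 = 0.03360 m/day.
Seepage velocity v = q / n_e = 0.03360 / 0.23 = 0.1461 m/day.

0.146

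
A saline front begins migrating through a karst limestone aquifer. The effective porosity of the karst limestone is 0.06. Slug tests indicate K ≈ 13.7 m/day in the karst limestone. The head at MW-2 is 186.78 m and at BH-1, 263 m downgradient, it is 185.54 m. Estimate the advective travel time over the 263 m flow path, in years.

Hydraulic gradient i = (186.78 − 185.54) / 263 = 1.24 / 263 = 0.004715.
Darcy flux q = K · i = 13.70 × 0.004715 = 0.06459 m/day.
Seepage velocity v = q / n_e = 0.06459 / 0.06 = 1.077 m/day.
Travel time t = L / v = 263 / 1.077 = 244.3 days = 0.6689 years.

0.669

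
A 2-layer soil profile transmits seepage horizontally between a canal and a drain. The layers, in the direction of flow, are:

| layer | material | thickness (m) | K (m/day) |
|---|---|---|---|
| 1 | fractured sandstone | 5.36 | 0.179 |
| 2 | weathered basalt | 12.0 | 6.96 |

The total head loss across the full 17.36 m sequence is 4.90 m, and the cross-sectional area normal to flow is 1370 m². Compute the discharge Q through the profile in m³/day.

212

Flow is perpendicular to layering, so the layers act in series and the equivalent K is the thickness-weighted harmonic mean.
Total thickness L = 5.36 + 12.0 = 17.36 m.
Σ(b_i/K_i) = 5.36/0.179 + 12.0/6.96 = 31.67 d.
K_eq = L / Σ(b_i/K_i) = 17.36 / 31.67 = 0.5482 m/day.
Q = K_eq · A · (Δh/L) = 0.5482 × 1370 × (4.90/17.36) = 212.0 m³/day.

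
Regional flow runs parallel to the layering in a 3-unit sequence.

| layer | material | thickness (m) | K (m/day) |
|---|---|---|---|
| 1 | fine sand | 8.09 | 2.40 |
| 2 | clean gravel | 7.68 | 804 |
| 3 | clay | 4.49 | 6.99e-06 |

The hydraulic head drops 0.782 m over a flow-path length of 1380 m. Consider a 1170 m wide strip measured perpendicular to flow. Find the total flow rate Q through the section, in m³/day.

4110

Flow is parallel to layering, so each bed carries its own Darcy discharge and the transmissivities add.
Σ(K_i·b_i) = 2.40×8.09 + 804×7.68 + 6.99e-06×4.49 = 6194 m²/day.
Hydraulic gradient i = Δh / L = 0.782 / 1380 = 0.0005667.
Q = Σ(K_i·b_i) · W · i = 6194 × 1170 × 0.0005667 = 4107 m³/day.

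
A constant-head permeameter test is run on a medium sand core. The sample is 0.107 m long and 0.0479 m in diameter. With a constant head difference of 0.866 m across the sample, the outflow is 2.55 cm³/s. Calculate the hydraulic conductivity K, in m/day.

Cross-sectional area A = π·(d/2)² = π × (0.0479/2)² = 0.001802 m².
Convert discharge: 2.55 cm³/s = 2.550e-06 m³/s.
Darcy's law rearranged: K = Q·L / (A·Δh) = 2.550e-06 × 0.107 / (0.001802 × 0.866) = 0.0001748 m/s = 15.11 m/day.

15.1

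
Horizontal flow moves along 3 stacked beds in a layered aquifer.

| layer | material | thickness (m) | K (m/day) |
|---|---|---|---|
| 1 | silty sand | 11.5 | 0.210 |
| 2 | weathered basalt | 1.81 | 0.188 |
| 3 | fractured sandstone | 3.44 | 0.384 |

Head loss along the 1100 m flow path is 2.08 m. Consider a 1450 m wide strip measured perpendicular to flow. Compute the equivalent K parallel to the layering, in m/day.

0.243

Flow is parallel to layering, so each bed carries its own Darcy discharge and the transmissivities add.
Σ(K_i·b_i) = 0.210×11.5 + 0.188×1.81 + 0.384×3.44 = 4.076 m²/day.
Total thickness b = 16.75 m, so K_eq = Σ(K_i·b_i)/b = 0.2434 m/day.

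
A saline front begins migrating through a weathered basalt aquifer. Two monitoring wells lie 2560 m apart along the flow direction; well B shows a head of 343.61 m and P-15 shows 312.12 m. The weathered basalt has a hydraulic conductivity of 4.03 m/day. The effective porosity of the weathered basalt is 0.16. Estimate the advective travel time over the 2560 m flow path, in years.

22.6

Hydraulic gradient i = (343.61 − 312.12) / 2560 = 31.49 / 2560 = 0.01230.
Darcy flux q = K · i = 4.030 × 0.01230 = 0.04957 m/day.
Seepage velocity v = q / n_e = 0.04957 / 0.16 = 0.3098 m/day.
Travel time t = L / v = 2560 / 0.3098 = 8263 days = 22.62 years.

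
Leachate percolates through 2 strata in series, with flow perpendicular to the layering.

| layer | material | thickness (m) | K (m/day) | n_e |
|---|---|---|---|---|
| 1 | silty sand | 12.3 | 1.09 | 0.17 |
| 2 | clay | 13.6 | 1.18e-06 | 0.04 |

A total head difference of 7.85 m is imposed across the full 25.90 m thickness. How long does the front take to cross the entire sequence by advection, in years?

With flow normal to the layers, continuity requires the same specific discharge q through every layer.
Σ(b_i/K_i) = 12.3/1.09 + 13.6/1.18e-06 = 1.153e+07 d.
q = Δh / Σ(b_i/K_i) = 7.85 / 1.153e+07 = 6.811e-07 m/day.
In each layer the seepage velocity is v_i = q/n_i, so the layer transit time is t_i = b_i·n_i / q:
  layer 1 (silty sand): t_1 = 12.3 × 0.17 / 6.811e-07 = 3.070e+06 d
  layer 2 (clay): t_2 = 13.6 × 0.04 / 6.811e-07 = 7.987e+05 d
Total t = Σ t_i = 3.869e+06 days = 10592 years.

10600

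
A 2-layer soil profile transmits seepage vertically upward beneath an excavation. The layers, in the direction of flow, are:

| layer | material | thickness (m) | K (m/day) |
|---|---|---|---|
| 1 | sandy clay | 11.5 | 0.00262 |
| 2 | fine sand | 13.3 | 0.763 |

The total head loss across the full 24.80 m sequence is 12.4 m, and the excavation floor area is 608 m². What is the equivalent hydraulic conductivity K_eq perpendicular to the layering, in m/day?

Flow is perpendicular to layering, so the layers act in series and the equivalent K is the thickness-weighted harmonic mean.
Total thickness L = 11.5 + 13.3 = 24.80 m.
Σ(b_i/K_i) = 11.5/0.00262 + 13.3/0.763 = 4407 d.
K_eq = L / Σ(b_i/K_i) = 24.80 / 4407 = 0.005628 m/day.

0.00563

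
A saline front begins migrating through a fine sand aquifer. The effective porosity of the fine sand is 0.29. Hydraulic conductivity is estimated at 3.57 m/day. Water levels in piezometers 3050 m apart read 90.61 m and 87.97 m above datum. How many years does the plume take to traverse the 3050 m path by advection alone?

784

Hydraulic gradient i = (90.61 − 87.97) / 3050 = 2.64 / 3050 = 0.0008656.
Darcy flux q = K · i = 3.570 × 0.0008656 = 0.003090 m/day.
Seepage velocity v = q / n_e = 0.003090 / 0.29 = 0.01066 m/day.
Travel time t = L / v = 3050 / 0.01066 = 2.862e+05 days = 783.7 years.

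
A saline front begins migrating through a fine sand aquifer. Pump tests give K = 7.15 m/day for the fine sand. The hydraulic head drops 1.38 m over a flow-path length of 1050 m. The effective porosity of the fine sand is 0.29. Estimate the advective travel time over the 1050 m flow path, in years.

88.7

Hydraulic gradient i = Δh / L = 1.38 / 1050 = 0.001314.
Darcy flux q = K · i = 7.150 × 0.001314 = 0.009397 m/day.
Seepage velocity v = q / n_e = 0.009397 / 0.29 = 0.03240 m/day.
Travel time t = L / v = 1050 / 0.03240 = 32403 days = 88.72 years.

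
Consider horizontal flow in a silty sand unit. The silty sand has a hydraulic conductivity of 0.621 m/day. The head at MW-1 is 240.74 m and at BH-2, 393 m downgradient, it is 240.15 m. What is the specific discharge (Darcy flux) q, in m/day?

Hydraulic gradient i = (240.74 − 240.15) / 393 = 0.59 / 393 = 0.001501.
Specific discharge q = K · i = 0.6210 × 0.001501 = 0.0009323 m/day.

0.000932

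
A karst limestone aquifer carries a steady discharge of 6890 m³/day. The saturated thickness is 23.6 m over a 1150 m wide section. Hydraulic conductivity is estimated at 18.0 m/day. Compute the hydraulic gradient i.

0.0141

Cross-sectional area A = 1150 × 23.6 = 27140 m².
From Q = K·A·i, i = Q / (K·A) = 6890 / (18.00 × 27140) = 0.01410.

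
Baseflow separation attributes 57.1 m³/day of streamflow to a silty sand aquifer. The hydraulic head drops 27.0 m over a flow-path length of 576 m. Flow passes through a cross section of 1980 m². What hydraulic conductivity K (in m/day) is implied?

Hydraulic gradient i = Δh / L = 27.0 / 576 = 0.04688.
From Q = K·A·i, K = Q / (A·i) = 57.1 / (1980 × 0.04688) = 0.6152 m/day.

0.615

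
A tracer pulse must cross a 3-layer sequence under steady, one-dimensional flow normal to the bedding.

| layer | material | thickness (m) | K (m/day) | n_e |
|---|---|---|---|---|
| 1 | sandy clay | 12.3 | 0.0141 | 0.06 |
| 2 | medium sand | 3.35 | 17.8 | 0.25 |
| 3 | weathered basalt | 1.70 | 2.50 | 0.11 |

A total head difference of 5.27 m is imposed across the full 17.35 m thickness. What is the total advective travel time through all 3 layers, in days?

With flow normal to the layers, continuity requires the same specific discharge q through every layer.
Σ(b_i/K_i) = 12.3/0.0141 + 3.35/17.8 + 1.70/2.50 = 873.2 d.
q = Δh / Σ(b_i/K_i) = 5.27 / 873.2 = 0.006035 m/day.
In each layer the seepage velocity is v_i = q/n_i, so the layer transit time is t_i = b_i·n_i / q:
  layer 1 (sandy clay): t_1 = 12.3 × 0.06 / 0.006035 = 122.3 d
  layer 2 (medium sand): t_2 = 3.35 × 0.25 / 0.006035 = 138.8 d
  layer 3 (weathered basalt): t_3 = 1.70 × 0.11 / 0.006035 = 30.98 d
Total t = Σ t_i = 292.0 days.

292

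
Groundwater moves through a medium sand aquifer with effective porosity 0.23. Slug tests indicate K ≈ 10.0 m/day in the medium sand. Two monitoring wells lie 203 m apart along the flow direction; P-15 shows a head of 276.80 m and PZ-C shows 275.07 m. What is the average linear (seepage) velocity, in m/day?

0.371

Hydraulic gradient i = (276.80 − 275.07) / 203 = 1.73 / 203 = 0.008522.
Darcy flux q = K · i = 10.00 × 0.008522 = 0.08522 m/day.
Seepage velocity v = q / n_e = 0.08522 / 0.23 = 0.3705 m/day.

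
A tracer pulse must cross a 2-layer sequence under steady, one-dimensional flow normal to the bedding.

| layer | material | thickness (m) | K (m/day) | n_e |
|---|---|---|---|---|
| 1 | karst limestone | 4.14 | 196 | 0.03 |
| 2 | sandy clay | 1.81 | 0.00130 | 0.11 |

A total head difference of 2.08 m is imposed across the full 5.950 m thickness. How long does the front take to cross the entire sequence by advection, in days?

With flow normal to the layers, continuity requires the same specific discharge q through every layer.
Σ(b_i/K_i) = 4.14/196 + 1.81/0.00130 = 1392 d.
q = Δh / Σ(b_i/K_i) = 2.08 / 1392 = 0.001494 m/day.
In each layer the seepage velocity is v_i = q/n_i, so the layer transit time is t_i = b_i·n_i / q:
  layer 1 (karst limestone): t_1 = 4.14 × 0.03 / 0.001494 = 83.14 d
  layer 2 (sandy clay): t_2 = 1.81 × 0.11 / 0.001494 = 133.3 d
Total t = Σ t_i = 216.4 days.

216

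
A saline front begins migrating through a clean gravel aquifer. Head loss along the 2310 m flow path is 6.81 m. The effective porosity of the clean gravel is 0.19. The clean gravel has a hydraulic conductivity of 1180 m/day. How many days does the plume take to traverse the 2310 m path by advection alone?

Hydraulic gradient i = Δh / L = 6.81 / 2310 = 0.002948.
Darcy flux q = K · i = 1180 × 0.002948 = 3.479 m/day.
Seepage velocity v = q / n_e = 3.479 / 0.19 = 18.31 m/day.
Travel time t = L / v = 2310 / 18.31 = 126.2 days.

126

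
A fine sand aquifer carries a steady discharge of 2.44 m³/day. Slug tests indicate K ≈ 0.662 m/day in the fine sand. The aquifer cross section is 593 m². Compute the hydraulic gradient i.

From Q = K·A·i, i = Q / (K·A) = 2.44 / (0.6620 × 593.0) = 0.006216.

0.00622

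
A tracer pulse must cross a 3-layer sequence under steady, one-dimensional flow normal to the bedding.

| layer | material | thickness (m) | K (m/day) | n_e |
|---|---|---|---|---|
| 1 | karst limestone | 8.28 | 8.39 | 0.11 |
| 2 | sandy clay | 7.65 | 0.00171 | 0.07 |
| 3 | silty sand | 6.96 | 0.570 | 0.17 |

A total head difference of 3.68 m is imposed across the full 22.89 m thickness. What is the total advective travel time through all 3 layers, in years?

With flow normal to the layers, continuity requires the same specific discharge q through every layer.
Σ(b_i/K_i) = 8.28/8.39 + 7.65/0.00171 + 6.96/0.570 = 4487 d.
q = Δh / Σ(b_i/K_i) = 3.68 / 4487 = 0.0008202 m/day.
In each layer the seepage velocity is v_i = q/n_i, so the layer transit time is t_i = b_i·n_i / q:
  layer 1 (karst limestone): t_1 = 8.28 × 0.11 / 0.0008202 = 1111 d
  layer 2 (sandy clay): t_2 = 7.65 × 0.07 / 0.0008202 = 652.9 d
  layer 3 (silty sand): t_3 = 6.96 × 0.17 / 0.0008202 = 1443 d
Total t = Σ t_i = 3206 days = 8.778 years.

8.78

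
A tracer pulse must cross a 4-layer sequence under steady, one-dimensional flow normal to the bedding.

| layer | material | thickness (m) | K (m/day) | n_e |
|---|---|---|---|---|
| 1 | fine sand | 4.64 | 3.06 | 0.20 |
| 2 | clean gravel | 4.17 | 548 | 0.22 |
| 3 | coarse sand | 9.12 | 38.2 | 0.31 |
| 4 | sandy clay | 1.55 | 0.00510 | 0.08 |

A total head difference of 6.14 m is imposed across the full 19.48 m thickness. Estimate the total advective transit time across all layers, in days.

With flow normal to the layers, continuity requires the same specific discharge q through every layer.
Σ(b_i/K_i) = 4.64/3.06 + 4.17/548 + 9.12/38.2 + 1.55/0.00510 = 305.7 d.
q = Δh / Σ(b_i/K_i) = 6.14 / 305.7 = 0.02009 m/day.
In each layer the seepage velocity is v_i = q/n_i, so the layer transit time is t_i = b_i·n_i / q:
  layer 1 (fine sand): t_1 = 4.64 × 0.20 / 0.02009 = 46.20 d
  layer 2 (clean gravel): t_2 = 4.17 × 0.22 / 0.02009 = 45.67 d
  layer 3 (coarse sand): t_3 = 9.12 × 0.31 / 0.02009 = 140.8 d
  layer 4 (sandy clay): t_4 = 1.55 × 0.08 / 0.02009 = 6.173 d
Total t = Σ t_i = 238.8 days.

239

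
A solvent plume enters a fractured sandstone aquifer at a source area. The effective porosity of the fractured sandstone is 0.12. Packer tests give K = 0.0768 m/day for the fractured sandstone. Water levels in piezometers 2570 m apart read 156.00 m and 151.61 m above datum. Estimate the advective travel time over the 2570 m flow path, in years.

Hydraulic gradient i = (156.00 − 151.61) / 2570 = 4.39 / 2570 = 0.001708.
Darcy flux q = K · i = 0.07680 × 0.001708 = 0.0001312 m/day.
Seepage velocity v = q / n_e = 0.0001312 / 0.12 = 0.001093 m/day.
Travel time t = L / v = 2570 / 0.001093 = 2.351e+06 days = 6436 years.

6440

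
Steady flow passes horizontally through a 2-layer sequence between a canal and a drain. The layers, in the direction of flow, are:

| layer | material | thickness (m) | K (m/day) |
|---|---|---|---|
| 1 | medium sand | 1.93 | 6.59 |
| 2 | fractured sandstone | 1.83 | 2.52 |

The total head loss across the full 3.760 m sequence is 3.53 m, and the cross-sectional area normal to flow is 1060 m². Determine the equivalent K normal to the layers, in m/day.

3.69

Flow is perpendicular to layering, so the layers act in series and the equivalent K is the thickness-weighted harmonic mean.
Total thickness L = 1.93 + 1.83 = 3.760 m.
Σ(b_i/K_i) = 1.93/6.59 + 1.83/2.52 = 1.019 d.
K_eq = L / Σ(b_i/K_i) = 3.760 / 1.019 = 3.690 m/day.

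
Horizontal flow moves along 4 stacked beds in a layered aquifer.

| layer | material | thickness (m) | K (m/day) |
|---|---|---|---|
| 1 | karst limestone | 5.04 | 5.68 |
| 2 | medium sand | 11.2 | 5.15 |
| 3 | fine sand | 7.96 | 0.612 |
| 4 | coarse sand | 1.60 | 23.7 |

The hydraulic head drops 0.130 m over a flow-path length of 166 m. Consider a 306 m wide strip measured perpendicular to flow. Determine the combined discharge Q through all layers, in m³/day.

Flow is parallel to layering, so each bed carries its own Darcy discharge and the transmissivities add.
Σ(K_i·b_i) = 5.68×5.04 + 5.15×11.2 + 0.612×7.96 + 23.7×1.60 = 129.1 m²/day.
Hydraulic gradient i = Δh / L = 0.130 / 166 = 0.0007831.
Q = Σ(K_i·b_i) · W · i = 129.1 × 306 × 0.0007831 = 30.94 m³/day.

30.9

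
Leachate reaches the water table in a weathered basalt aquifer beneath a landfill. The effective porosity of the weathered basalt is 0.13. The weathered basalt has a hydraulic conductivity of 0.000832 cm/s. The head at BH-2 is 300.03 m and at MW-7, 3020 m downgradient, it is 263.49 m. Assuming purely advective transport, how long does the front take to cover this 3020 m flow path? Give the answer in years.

Convert K: 0.000832 cm/s × 864 = 0.7188 m/day.
Hydraulic gradient i = (300.03 − 263.49) / 3020 = 36.54 / 3020 = 0.01210.
Darcy flux q = K · i = 0.7188 × 0.01210 = 0.008698 m/day.
Seepage velocity v = q / n_e = 0.008698 / 0.13 = 0.06690 m/day.
Travel time t = L / v = 3020 / 0.06690 = 45139 days = 123.6 years.

124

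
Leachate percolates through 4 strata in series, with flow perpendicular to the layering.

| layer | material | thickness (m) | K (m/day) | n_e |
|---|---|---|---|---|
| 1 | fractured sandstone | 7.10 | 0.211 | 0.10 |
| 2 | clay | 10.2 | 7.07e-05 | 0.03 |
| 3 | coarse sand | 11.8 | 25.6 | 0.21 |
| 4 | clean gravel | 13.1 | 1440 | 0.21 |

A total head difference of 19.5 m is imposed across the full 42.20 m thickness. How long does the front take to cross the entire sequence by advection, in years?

127

With flow normal to the layers, continuity requires the same specific discharge q through every layer.
Σ(b_i/K_i) = 7.10/0.211 + 10.2/7.07e-05 + 11.8/25.6 + 13.1/1440 = 1.443e+05 d.
q = Δh / Σ(b_i/K_i) = 19.5 / 1.443e+05 = 0.0001351 m/day.
In each layer the seepage velocity is v_i = q/n_i, so the layer transit time is t_i = b_i·n_i / q:
  layer 1 (fractured sandstone): t_1 = 7.10 × 0.10 / 0.0001351 = 5254 d
  layer 2 (clay): t_2 = 10.2 × 0.03 / 0.0001351 = 2264 d
  layer 3 (coarse sand): t_3 = 11.8 × 0.21 / 0.0001351 = 18338 d
  layer 4 (clean gravel): t_4 = 13.1 × 0.21 / 0.0001351 = 20358 d
Total t = Σ t_i = 46215 days = 126.5 years.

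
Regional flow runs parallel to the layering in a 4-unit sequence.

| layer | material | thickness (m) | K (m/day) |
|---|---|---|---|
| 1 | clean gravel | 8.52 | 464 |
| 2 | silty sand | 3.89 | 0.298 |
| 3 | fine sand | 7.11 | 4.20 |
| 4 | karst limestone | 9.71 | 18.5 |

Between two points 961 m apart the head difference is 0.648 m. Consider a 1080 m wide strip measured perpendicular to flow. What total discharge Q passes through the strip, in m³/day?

3030

Flow is parallel to layering, so each bed carries its own Darcy discharge and the transmissivities add.
Σ(K_i·b_i) = 464×8.52 + 0.298×3.89 + 4.20×7.11 + 18.5×9.71 = 4164 m²/day.
Hydraulic gradient i = Δh / L = 0.648 / 961 = 0.0006743.
Q = Σ(K_i·b_i) · W · i = 4164 × 1080 × 0.0006743 = 3032 m³/day.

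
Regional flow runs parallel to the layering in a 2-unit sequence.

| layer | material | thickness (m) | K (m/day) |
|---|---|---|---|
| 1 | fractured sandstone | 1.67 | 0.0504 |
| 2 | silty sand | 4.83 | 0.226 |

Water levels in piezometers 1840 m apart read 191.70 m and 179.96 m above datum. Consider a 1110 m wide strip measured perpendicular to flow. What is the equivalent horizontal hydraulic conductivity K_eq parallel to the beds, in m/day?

Flow is parallel to layering, so each bed carries its own Darcy discharge and the transmissivities add.
Σ(K_i·b_i) = 0.0504×1.67 + 0.226×4.83 = 1.176 m²/day.
Total thickness b = 6.500 m, so K_eq = Σ(K_i·b_i)/b = 0.1809 m/day.

0.181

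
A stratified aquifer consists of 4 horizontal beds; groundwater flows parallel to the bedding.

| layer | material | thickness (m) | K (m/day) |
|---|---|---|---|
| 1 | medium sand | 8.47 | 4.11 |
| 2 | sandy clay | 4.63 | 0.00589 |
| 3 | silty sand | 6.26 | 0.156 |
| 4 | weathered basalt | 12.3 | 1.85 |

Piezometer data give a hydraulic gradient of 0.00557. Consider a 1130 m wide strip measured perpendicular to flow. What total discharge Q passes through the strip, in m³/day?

Flow is parallel to layering, so each bed carries its own Darcy discharge and the transmissivities add.
Σ(K_i·b_i) = 4.11×8.47 + 0.00589×4.63 + 0.156×6.26 + 1.85×12.3 = 58.57 m²/day.
Hydraulic gradient i = 0.00557.
Q = Σ(K_i·b_i) · W · i = 58.57 × 1130 × 0.005570 = 368.6 m³/day.

369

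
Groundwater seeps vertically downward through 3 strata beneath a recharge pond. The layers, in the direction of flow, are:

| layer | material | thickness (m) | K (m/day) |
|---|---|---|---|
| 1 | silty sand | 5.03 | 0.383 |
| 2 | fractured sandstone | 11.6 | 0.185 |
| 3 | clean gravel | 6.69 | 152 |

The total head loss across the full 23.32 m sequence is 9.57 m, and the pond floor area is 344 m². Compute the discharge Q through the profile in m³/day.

43.4

Flow is perpendicular to layering, so the layers act in series and the equivalent K is the thickness-weighted harmonic mean.
Total thickness L = 5.03 + 11.6 + 6.69 = 23.32 m.
Σ(b_i/K_i) = 5.03/0.383 + 11.6/0.185 + 6.69/152 = 75.88 d.
K_eq = L / Σ(b_i/K_i) = 23.32 / 75.88 = 0.3073 m/day.
Q = K_eq · A · (Δh/L) = 0.3073 × 344 × (9.57/23.32) = 43.39 m³/day.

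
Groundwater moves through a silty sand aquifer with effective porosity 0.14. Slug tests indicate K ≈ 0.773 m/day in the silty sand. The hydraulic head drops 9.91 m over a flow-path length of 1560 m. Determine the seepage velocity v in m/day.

0.0351

Hydraulic gradient i = Δh / L = 9.91 / 1560 = 0.006353.
Darcy flux q = K · i = 0.7730 × 0.006353 = 0.004911 m/day.
Seepage velocity v = q / n_e = 0.004911 / 0.14 = 0.03508 m/day.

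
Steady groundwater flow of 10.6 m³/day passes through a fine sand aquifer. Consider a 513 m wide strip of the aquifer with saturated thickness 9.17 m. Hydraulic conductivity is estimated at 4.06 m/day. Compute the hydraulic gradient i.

0.000555

Cross-sectional area A = 513 × 9.17 = 4704 m².
From Q = K·A·i, i = Q / (K·A) = 10.6 / (4.060 × 4704) = 0.0005550.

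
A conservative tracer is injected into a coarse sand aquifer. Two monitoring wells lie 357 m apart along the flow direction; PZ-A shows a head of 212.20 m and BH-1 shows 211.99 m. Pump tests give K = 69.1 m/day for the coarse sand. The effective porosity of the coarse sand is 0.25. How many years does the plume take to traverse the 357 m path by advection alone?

6.01

Hydraulic gradient i = (212.20 − 211.99) / 357 = 0.21 / 357 = 0.0005882.
Darcy flux q = K · i = 69.10 × 0.0005882 = 0.04065 m/day.
Seepage velocity v = q / n_e = 0.04065 / 0.25 = 0.1626 m/day.
Travel time t = L / v = 357 / 0.1626 = 2196 days = 6.012 years.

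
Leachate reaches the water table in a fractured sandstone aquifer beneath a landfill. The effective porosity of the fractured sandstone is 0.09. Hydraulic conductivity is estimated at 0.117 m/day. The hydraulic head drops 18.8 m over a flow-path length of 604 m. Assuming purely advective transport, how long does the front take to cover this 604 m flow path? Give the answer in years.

40.9

Hydraulic gradient i = Δh / L = 18.8 / 604 = 0.03113.
Darcy flux q = K · i = 0.1170 × 0.03113 = 0.003642 m/day.
Seepage velocity v = q / n_e = 0.003642 / 0.09 = 0.04046 m/day.
Travel time t = L / v = 604 / 0.04046 = 14927 days = 40.87 years.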